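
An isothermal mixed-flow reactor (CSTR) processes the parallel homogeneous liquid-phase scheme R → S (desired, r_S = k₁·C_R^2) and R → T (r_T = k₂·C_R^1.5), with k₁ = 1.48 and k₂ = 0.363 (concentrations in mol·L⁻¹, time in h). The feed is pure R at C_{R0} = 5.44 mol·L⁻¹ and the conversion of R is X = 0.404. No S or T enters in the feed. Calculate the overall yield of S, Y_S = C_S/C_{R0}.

0.356

Exit C_R = C_{R0}(1−X) = 5.44×0.596 = 3.242 mol·L⁻¹.
In a CSTR the entire volume is at exit conditions, so r_S = 1.48×3.242^2 = 15.56 and r_T = 0.363×3.242^1.5 = 2.119.
Fraction of consumed R going to S: r_S/(r_S+r_T) = 0.8801.
C_S = 0.8801·C_{R0}·X = 0.8801×5.44×0.404 = 1.93 mol·L⁻¹; Y_S = C_S/C_{R0} = 0.356.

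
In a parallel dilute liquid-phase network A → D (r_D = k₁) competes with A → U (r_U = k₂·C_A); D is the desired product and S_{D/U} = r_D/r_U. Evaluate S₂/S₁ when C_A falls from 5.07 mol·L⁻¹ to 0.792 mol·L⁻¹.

S_{D/U} = (k₁/k₂)·C_A⁻¹, so S₂/S₁ = (C_{A,2}/C_{A,1})⁻¹.
= 5.07/0.792 = 6.40.
Selectivity toward D rises as C_A falls — low-concentration operation is favoured.

6.40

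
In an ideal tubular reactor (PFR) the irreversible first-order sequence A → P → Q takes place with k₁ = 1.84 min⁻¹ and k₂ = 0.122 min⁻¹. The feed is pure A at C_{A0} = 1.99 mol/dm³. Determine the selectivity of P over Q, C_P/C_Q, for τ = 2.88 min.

3.03

Solving the coupled first-order balances gives C_P(τ) = [k₁/(k₂−k₁)]·C_{A0}·(e^(−k₁τ) − e^(−k₂τ)).
e^(−k₁τ) = e^(−1.84×2.88) = e^(−5.299) = 0.004996; e^(−k₂τ) = e^(−0.3514) = 0.7037.
C_P = 1.84×1.99/(0.122−1.84) × (0.004996−0.7037) = (-2.131)×(-0.6987) = 1.489 mol/dm³.
C_A = C_{A0}e^(−k₁τ) = 0.009941 mol/dm³, so C_Q = C_{A0}−C_A−C_P = 0.4908 mol/dm³; C_P/C_Q = 3.03.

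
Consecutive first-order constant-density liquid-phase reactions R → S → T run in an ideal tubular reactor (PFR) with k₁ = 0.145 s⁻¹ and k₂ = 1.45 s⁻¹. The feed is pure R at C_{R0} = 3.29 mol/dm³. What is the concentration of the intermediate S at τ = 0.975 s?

Solving the coupled first-order balances gives C_S(τ) = [k₁/(k₂−k₁)]·C_{R0}·(e^(−k₁τ) − e^(−k₂τ)).
e^(−k₁τ) = e^(−0.145×0.975) = e^(−0.1414) = 0.8682; e^(−k₂τ) = e^(−1.414) = 0.2432.
C_S = 0.145×3.29/(1.45−0.145) × (0.8682−0.2432) = 0.3656×0.6249 = 0.2284 mol/dm³.

0.228 mol/dm³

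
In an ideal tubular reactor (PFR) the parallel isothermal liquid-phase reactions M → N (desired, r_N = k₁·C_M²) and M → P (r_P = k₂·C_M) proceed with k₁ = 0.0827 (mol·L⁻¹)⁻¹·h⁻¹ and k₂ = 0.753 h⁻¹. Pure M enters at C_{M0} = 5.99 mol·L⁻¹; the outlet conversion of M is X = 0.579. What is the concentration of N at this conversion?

1.09 mol·L⁻¹

C_M = C_{M0}(1−X) = 2.522 mol·L⁻¹.
Along a PFR/batch, dC_P/dC_M = −r_P/(r_N+r_P) = −k₂/(k₂+k₁·C_M).
Integrating from C_{M0} to C_M: C_P = (0.753/0.0827)·ln[(0.753+0.0827·5.99)/(0.753+0.0827·2.52)] = 9.105·ln(1.248/0.9616) = 2.377 mol·L⁻¹.
Then C_N = (C_{M0}−C_M) − C_P = 3.468 − 2.377 = 1.091 mol·L⁻¹.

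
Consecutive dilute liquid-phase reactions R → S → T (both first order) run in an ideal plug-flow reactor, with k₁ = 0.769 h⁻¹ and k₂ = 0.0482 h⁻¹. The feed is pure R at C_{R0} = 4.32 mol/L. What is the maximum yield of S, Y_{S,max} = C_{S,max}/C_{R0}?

0.831

For a first-order series the maximum intermediate yield is C_{S,max}/C_{R0} = (k₁/k₂)^[k₂/(k₂−k₁)].
= (0.769/0.0482)^(0.0482/(0.0482−0.769)) = (15.95)^(-0.06687) = 0.8309.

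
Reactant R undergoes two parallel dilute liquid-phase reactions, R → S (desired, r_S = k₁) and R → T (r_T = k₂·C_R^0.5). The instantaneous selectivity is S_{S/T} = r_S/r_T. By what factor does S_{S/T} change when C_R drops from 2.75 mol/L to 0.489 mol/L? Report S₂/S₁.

S_{S/T} = (k₁/k₂)·C_R^-0.5, so S₂/S₁ = (C_{R,2}/C_{R,1})^-0.5.
= (0.489/2.75)^(-0.5) = (0.1778)^(-0.5) = 2.37.
Selectivity toward S rises as C_R falls — low-concentration operation is favoured.

2.37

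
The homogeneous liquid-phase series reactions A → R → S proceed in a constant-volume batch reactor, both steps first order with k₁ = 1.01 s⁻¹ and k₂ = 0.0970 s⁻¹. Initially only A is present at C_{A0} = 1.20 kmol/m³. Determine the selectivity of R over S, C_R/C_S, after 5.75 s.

The intermediate concentration in a first-order A→B→C sequence is C_R = k₁C_{A0}(e^(−k₁t) − e^(−k₂t))/(k₂−k₁).
e^(−k₁t) = e^(−1.01×5.75) = e^(−5.808) = 0.003005; e^(−k₂t) = e^(−0.5577) = 0.5725.
C_R = 1.01×1.20/(0.0970−1.01) × (0.003005−0.5725) = (-1.327)×(-0.5695) = 0.7560 kmol/m³.
C_A = C_{A0}e^(−k₁t) = 0.003606 kmol/m³, so C_S = C_{A0}−C_A−C_R = 0.4404 kmol/m³; C_R/C_S = 1.72.

1.72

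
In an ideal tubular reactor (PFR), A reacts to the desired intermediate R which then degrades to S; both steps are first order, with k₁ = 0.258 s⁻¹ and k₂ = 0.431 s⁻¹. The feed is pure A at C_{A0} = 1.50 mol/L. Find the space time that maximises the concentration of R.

2.97 s

Setting dC_R/dτ = 0 gives τ_opt = ln(k₂/k₁)/(k₂−k₁).
= ln(0.431/0.258)/(0.431−0.258) = ln(1.671)/0.1730 = 0.5131/0.1730 = 2.97 s.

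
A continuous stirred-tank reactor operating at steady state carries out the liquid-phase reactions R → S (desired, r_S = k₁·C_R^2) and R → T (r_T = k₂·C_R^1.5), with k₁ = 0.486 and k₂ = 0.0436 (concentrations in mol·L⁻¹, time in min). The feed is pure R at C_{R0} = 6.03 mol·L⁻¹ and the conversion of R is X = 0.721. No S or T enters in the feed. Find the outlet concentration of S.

4.07 mol·L⁻¹

Exit C_R = C_{R0}(1−X) = 6.03×0.279 = 1.682 mol·L⁻¹.
In a CSTR the entire volume is at exit conditions, so r_S = 0.486×1.682^2 = 1.376 and r_T = 0.0436×1.682^1.5 = 0.09514.
Fraction of consumed R going to S: r_S/(r_S+r_T) = 0.9353.
C_S = 0.9353·C_{R0}·X = 0.9353×6.03×0.721 = 4.07 mol·L⁻¹.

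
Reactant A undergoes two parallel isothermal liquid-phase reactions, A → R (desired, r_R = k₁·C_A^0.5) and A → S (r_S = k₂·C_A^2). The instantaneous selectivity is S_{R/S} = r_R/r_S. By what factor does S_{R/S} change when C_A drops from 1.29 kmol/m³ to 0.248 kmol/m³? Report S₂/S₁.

11.9

S_{R/S} = (k₁/k₂)·C_A^-1.5, so S₂/S₁ = (C_{A,2}/C_{A,1})^-1.5.
= (0.248/1.29)^(-1.5) = (0.1922)^(-1.5) = 11.9.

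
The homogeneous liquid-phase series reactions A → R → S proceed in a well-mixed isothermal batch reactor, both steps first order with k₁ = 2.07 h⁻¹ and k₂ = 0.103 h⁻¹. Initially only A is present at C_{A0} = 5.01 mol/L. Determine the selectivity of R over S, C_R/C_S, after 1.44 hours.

Solving the coupled first-order balances gives C_R(t) = [k₁/(k₂−k₁)]·C_{A0}·(e^(−k₁t) − e^(−k₂t)).
e^(−k₁t) = e^(−2.07×1.44) = e^(−2.981) = 0.05075; e^(−k₂t) = e^(−0.1483) = 0.8622.
C_R = 2.07×5.01/(0.103−2.07) × (0.05075−0.8622) = (-5.272)×(-0.8114) = 4.278 mol/L.
C_A = C_{A0}e^(−k₁t) = 0.2543 mol/L, so C_S = C_{A0}−C_A−C_R = 0.4777 mol/L; C_R/C_S = 8.95.

8.95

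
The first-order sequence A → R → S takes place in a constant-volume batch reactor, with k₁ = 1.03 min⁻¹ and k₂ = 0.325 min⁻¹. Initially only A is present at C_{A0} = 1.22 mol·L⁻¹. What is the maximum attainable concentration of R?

0.717 mol·L⁻¹

For a first-order series the maximum intermediate yield is C_{R,max}/C_{A0} = (k₁/k₂)^[k₂/(k₂−k₁)].
= (1.03/0.325)^(0.325/(0.325−1.03)) = (3.169)^(-0.4610) = 0.5876.
C_{R,max} = 0.5876×1.22 = 0.717 mol·L⁻¹.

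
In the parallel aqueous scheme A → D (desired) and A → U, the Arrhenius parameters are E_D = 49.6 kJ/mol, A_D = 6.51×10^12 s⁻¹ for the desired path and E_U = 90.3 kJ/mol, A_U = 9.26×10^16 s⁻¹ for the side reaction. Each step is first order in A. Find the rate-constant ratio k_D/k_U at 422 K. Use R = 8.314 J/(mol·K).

7.67

k_D/k_U = (A_D/A_U)·exp[−(E_D−E_U)/(RT)] = (A_D/A_U)·exp[(E_U−E_D)/(RT)].
(E_U−E_D)/(RT) = (90.3−49.6)×10³/(8.314×422) = 40700/3509 = 11.60.
k_D/k_U = (6.51×10^12/9.26×10^16)·exp(11.60) = 7.030×10^-5 × 1.091×10^5 = 7.67.
Since E_D < E_U, lowering the temperature improves selectivity toward D.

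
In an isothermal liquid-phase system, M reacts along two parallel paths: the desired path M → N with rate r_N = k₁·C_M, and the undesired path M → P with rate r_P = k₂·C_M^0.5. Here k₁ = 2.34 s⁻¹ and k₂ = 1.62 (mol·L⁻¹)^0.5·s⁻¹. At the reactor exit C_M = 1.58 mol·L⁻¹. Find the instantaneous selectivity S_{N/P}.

1.82

S_{N/P} = r_N/r_P = (k₁·C_M)/(k₂·C_M^0.5) = (k₁/k₂)·C_M^0.5.
= (2.34×1.580) / (1.62×1.580^0.5) = 3.697/2.036 = 1.82.
Since the desired path is higher order in M, keeping C_M high (PFR or concentrated feed) favours N.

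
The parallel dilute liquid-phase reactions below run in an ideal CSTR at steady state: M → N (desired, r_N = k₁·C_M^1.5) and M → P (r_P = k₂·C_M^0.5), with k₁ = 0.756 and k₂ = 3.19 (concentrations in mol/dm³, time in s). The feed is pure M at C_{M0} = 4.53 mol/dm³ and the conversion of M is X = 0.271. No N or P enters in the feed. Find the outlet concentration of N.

0.539 mol/dm³

Exit C_M = C_{M0}(1−X) = 4.53×0.729 = 3.302 mol/dm³.
In a CSTR the entire volume is at exit conditions, so r_N = 0.756×3.302^1.5 = 4.537 and r_P = 3.19×3.302^0.5 = 5.797.
Fraction of consumed M going to N: r_N/(r_N+r_P) = 0.4390.
C_N = 0.4390·C_{M0}·X = 0.4390×4.53×0.271 = 0.539 mol/dm³.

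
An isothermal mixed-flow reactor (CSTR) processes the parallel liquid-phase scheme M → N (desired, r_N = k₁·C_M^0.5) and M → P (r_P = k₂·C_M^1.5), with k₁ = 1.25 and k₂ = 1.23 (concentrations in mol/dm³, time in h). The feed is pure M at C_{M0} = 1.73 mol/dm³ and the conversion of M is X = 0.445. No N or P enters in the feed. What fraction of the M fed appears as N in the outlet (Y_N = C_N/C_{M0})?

Exit C_M = C_{M0}(1−X) = 1.73×0.555 = 0.9601 mol/dm³.
A CSTR operates uniformly at the exit composition, giving r_N = 1.225 and r_P = 1.157 (each k·C_M^n at C_M = 0.9601).
Fraction of consumed M going to N: r_N/(r_N+r_P) = 0.5142.
C_N = 0.5142·C_{M0}·X = 0.5142×1.73×0.445 = 0.396 mol/dm³; Y_N = C_N/C_{M0} = 0.229.

0.229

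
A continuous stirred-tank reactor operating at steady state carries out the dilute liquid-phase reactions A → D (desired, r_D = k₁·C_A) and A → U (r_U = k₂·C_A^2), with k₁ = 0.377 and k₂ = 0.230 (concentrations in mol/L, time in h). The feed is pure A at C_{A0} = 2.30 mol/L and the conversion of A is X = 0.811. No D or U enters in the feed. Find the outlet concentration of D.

1.47 mol/L

Exit C_A = C_{A0}(1−X) = 2.30×0.189 = 0.4347 mol/L.
In a CSTR the entire volume is at exit conditions, so r_D = 0.377×0.4347 = 0.1639 and r_U = 0.230×0.4347^2 = 0.04346.
Fraction of consumed A going to D: r_D/(r_D+r_U) = 0.7904.
C_D = 0.7904·C_{A0}·X = 0.7904×2.30×0.811 = 1.47 mol/L.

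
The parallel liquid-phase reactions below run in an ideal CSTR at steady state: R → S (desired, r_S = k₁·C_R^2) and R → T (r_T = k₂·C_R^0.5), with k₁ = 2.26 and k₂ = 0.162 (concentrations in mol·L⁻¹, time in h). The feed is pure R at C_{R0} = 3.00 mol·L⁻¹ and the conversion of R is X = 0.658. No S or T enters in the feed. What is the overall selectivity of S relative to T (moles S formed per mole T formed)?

Exit C_R = C_{R0}(1−X) = 3.00×0.342 = 1.026 mol·L⁻¹.
A CSTR operates uniformly at the exit composition, giving r_S = 2.379 and r_T = 0.1641 (each k·C_R^n at C_R = 1.026).
Overall selectivity = C_S/C_T = r_Sτ/(r_Tτ) = r_S/r_T = 14.5.

14.5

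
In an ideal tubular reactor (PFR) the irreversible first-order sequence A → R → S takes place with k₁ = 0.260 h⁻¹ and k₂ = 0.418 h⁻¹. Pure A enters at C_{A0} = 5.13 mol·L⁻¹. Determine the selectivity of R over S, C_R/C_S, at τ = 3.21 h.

1.01

Solving the coupled first-order balances gives C_R(τ) = [k₁/(k₂−k₁)]·C_{A0}·(e^(−k₁τ) − e^(−k₂τ)).
e^(−k₁τ) = e^(−0.260×3.21) = e^(−0.8346) = 0.4340; e^(−k₂τ) = e^(−1.342) = 0.2614.
C_R = 0.260×5.13/(0.418−0.260) × (0.4340−0.2614) = 8.442×0.1727 = 1.458 mol·L⁻¹.
C_A = C_{A0}e^(−k₁τ) = 2.227 mol·L⁻¹, so C_S = C_{A0}−C_A−C_R = 1.446 mol·L⁻¹; C_R/C_S = 1.01.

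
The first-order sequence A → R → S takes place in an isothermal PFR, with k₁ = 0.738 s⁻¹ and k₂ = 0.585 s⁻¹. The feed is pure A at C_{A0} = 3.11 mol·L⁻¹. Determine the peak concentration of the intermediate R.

1.28 mol·L⁻¹

For a first-order series the maximum intermediate yield is C_{R,max}/C_{A0} = (k₁/k₂)^[k₂/(k₂−k₁)].
= (0.738/0.585)^(0.585/(0.585−0.738)) = (1.262)^(-3.824) = 0.4113.
C_{R,max} = 0.4113×3.11 = 1.28 mol·L⁻¹.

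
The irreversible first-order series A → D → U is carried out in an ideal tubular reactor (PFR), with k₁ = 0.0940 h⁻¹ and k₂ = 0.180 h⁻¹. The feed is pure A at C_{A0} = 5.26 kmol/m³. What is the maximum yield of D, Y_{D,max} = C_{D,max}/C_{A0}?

0.257

At the optimum, C_{D,max}/C_{A0} = (k₁/k₂)^[k₂/(k₂−k₁)].
= (0.0940/0.180)^(0.180/(0.180−0.0940)) = (0.5222)^(2.093) = 0.2567.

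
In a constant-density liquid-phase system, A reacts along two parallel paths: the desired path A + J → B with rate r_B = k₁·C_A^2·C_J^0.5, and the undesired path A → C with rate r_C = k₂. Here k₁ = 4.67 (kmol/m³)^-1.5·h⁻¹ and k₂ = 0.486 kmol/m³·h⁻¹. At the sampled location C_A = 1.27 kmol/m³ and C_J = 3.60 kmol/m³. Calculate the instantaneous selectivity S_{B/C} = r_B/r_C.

29.4

S_{B/C} = r_B/r_C = (k₁·C_A^2·C_J^0.5)/(k₂) = (k₁/k₂)·C_A^2·C_J^0.5.
= (4.67×1.270^2×3.600^0.5) / (0.486) = 14.29/0.4860 = 29.4.
Since the desired path is higher order in A, keeping C_A high (PFR or concentrated feed) favours B.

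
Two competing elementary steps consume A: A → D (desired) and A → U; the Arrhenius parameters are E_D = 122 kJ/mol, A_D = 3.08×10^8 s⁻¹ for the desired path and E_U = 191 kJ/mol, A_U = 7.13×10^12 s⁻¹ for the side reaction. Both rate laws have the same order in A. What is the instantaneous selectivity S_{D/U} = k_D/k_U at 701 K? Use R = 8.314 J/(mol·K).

5.99

Since both paths have the same order in A, the concentration cancels and S_{D/U} = k_D/k_U = (A_D/A_U)·exp[(E_U−E_D)/(RT)].
(E_U−E_D)/(RT) = (191−122)×10³/(8.314×701) = 69000/5828 = 11.84.
k_D/k_U = (3.08×10^8/7.13×10^12)·exp(11.84) = 4.320×10^-5 × 1.386×10^5 = 5.99.
Since E_D < E_U, lowering the temperature improves selectivity toward D.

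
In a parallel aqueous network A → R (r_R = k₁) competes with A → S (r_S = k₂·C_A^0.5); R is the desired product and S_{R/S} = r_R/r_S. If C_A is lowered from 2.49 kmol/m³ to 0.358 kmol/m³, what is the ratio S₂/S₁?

2.64

S_{R/S} = (k₁/k₂)·C_A^-0.5, so S₂/S₁ = (C_{A,2}/C_{A,1})^-0.5.
= (0.358/2.49)^(-0.5) = (0.1438)^(-0.5) = 2.64.
Selectivity toward R rises as C_A falls — low-concentration operation is favoured.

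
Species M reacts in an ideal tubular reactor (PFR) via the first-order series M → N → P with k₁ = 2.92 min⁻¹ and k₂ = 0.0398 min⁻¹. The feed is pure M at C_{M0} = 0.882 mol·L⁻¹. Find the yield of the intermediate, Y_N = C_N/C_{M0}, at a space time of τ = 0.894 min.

0.904

Solving the coupled first-order balances gives C_N(τ) = [k₁/(k₂−k₁)]·C_{M0}·(e^(−k₁τ) − e^(−k₂τ)).
e^(−k₁τ) = e^(−2.92×0.894) = e^(−2.610) = 0.07350; e^(−k₂τ) = e^(−0.03558) = 0.9650.
C_N = 2.92×0.882/(0.0398−2.92) × (0.07350−0.9650) = (-0.8942)×(-0.8915) = 0.7972 mol·L⁻¹.
Y_N = C_N/C_{M0} = 0.7972/0.882 = 0.904.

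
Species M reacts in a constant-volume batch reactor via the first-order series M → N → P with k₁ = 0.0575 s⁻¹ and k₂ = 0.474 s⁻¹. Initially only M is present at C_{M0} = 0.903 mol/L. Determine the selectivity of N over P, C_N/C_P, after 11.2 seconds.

0.178

Solving the coupled first-order balances gives C_N(t) = [k₁/(k₂−k₁)]·C_{M0}·(e^(−k₁t) − e^(−k₂t)).
e^(−k₁t) = e^(−0.0575×11.2) = e^(−0.6440) = 0.5252; e^(−k₂t) = e^(−5.309) = 0.004948.
C_N = 0.0575×0.903/(0.474−0.0575) × (0.5252−0.004948) = 0.1247×0.5202 = 0.06486 mol/L.
C_M = C_{M0}e^(−k₁t) = 0.4742 mol/L, so C_P = C_{M0}−C_M−C_N = 0.3639 mol/L; C_N/C_P = 0.178.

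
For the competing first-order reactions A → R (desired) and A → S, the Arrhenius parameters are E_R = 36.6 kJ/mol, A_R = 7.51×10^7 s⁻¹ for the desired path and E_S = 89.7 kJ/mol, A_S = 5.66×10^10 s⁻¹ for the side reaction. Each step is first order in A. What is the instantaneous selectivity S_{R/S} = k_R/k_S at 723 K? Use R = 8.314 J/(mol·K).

9.11

k_R/k_S = (A_R/A_S)·exp[−(E_R−E_S)/(RT)] = (A_R/A_S)·exp[(E_S−E_R)/(RT)].
(E_S−E_R)/(RT) = (89.7−36.6)×10³/(8.314×723) = 53100/6011 = 8.834.
k_R/k_S = (7.51×10^7/5.66×10^10)·exp(8.834) = 0.001327 × 6862 = 9.11.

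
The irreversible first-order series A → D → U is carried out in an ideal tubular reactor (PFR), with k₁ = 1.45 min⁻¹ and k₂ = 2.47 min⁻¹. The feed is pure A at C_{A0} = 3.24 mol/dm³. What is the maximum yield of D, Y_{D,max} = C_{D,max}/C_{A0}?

0.275

Evaluating C_D at τ_opt = ln(k₂/k₁)/(k₂−k₁) gives C_{D,max}/C_{A0} = (k₁/k₂)^[k₂/(k₂−k₁)].
= (1.45/2.47)^(2.47/(2.47−1.45)) = (0.5870)^(2.422) = 0.2753.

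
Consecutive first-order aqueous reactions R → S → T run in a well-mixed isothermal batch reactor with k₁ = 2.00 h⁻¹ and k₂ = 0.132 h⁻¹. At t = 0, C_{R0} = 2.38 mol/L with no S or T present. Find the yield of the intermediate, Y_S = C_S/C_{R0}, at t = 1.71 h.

The intermediate concentration in a first-order A→B→C sequence is C_S = k₁C_{R0}(e^(−k₁t) − e^(−k₂t))/(k₂−k₁).
e^(−k₁t) = e^(−2.00×1.71) = e^(−3.420) = 0.03271; e^(−k₂t) = e^(−0.2257) = 0.7979.
C_S = 2.00×2.38/(0.132−2.00) × (0.03271−0.7979) = (-2.548)×(-0.7652) = 1.950 mol/L.
Y_S = C_S/C_{R0} = 1.950/2.38 = 0.819.

0.819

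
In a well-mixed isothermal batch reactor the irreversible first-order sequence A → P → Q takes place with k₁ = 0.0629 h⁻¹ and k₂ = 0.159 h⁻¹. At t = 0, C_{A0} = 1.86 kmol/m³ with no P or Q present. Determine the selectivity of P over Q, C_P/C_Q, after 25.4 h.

0.179

The intermediate concentration in a first-order A→B→C sequence is C_P = k₁C_{A0}(e^(−k₁t) − e^(−k₂t))/(k₂−k₁).
e^(−k₁t) = e^(−0.0629×25.4) = e^(−1.598) = 0.2024; e^(−k₂t) = e^(−4.039) = 0.01762.
C_P = 0.0629×1.86/(0.159−0.0629) × (0.2024−0.01762) = 1.217×0.1847 = 0.2249 kmol/m³.
C_A = C_{A0}e^(−k₁t) = 0.3764 kmol/m³, so C_Q = C_{A0}−C_A−C_P = 1.259 kmol/m³; C_P/C_Q = 0.179.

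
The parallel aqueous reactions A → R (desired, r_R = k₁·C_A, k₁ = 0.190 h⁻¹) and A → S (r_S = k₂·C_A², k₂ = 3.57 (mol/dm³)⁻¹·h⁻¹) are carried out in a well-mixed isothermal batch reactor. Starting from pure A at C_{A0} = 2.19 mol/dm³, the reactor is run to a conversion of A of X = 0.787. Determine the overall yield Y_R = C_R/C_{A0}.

0.0355

C_A = C_{A0}(1−X) = 0.4665 mol/dm³.
Along a PFR/batch, dC_R/dC_A = −r_R/(r_R+r_S) = −k₁/(k₁+k₂·C_A).
Integrating from C_{A0} to C_A: C_R = (0.190/3.57)·ln[(0.190+3.57·2.19)/(0.190+3.57·0.466)] = 0.05322·ln(8.008/1.855) = 0.07783 mol/dm³.
Y_R = C_R/C_{A0} = 0.07783/2.19 = 0.0355.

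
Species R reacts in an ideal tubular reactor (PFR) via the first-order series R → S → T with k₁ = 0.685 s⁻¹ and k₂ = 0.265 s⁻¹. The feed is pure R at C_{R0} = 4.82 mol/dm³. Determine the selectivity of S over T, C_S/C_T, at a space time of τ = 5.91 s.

0.466

Solving the coupled first-order balances gives C_S(τ) = [k₁/(k₂−k₁)]·C_{R0}·(e^(−k₁τ) − e^(−k₂τ)).
e^(−k₁τ) = e^(−0.685×5.91) = e^(−4.048) = 0.01745; e^(−k₂τ) = e^(−1.566) = 0.2088.
C_S = 0.685×4.82/(0.265−0.685) × (0.01745−0.2088) = (-7.861)×(-0.1914) = 1.505 mol/dm³.
C_R = C_{R0}e^(−k₁τ) = 0.08411 mol/dm³, so C_T = C_{R0}−C_R−C_S = 3.231 mol/dm³; C_S/C_T = 0.466.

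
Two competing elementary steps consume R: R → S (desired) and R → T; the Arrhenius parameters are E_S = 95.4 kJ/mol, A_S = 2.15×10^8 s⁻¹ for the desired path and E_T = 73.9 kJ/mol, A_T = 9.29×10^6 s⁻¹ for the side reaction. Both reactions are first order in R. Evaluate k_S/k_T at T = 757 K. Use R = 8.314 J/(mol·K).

k_S/k_T = (A_S/A_T)·exp[−(E_S−E_T)/(RT)] = (A_S/A_T)·exp[(E_T−E_S)/(RT)].
(E_T−E_S)/(RT) = (73.9−95.4)×10³/(8.314×757) = -21500/6294 = -3.416.
k_S/k_T = (2.15×10^8/9.29×10^6)·exp(-3.416) = 23.14 × 0.03284 = 0.760.

0.760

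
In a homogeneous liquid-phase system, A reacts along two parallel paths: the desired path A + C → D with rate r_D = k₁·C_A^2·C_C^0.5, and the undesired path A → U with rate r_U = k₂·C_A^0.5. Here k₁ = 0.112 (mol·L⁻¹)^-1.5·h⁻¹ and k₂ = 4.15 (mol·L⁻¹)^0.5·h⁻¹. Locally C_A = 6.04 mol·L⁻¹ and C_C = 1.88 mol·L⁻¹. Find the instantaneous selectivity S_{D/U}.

0.549

S_{D/U} = r_D/r_U = (k₁·C_A^2·C_C^0.5)/(k₂·C_A^0.5) = (k₁/k₂)·C_A^1.5·C_C^0.5.
= (0.112×6.040^2×1.880^0.5) / (4.15×6.040^0.5) = 5.602/10.20 = 0.549.
Since the desired path is higher order in A, keeping C_A high (PFR or concentrated feed) favours D.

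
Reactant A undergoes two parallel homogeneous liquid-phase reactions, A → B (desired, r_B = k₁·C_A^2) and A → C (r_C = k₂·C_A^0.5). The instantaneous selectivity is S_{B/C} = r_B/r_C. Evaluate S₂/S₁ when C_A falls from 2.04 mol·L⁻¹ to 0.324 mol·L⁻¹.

S_{B/C} = (k₁/k₂)·C_A^1.5, so S₂/S₁ = (C_{A,2}/C_{A,1})^1.5.
= (0.324/2.04)^1.5 = (0.1588)^1.5 = 0.0633.
Selectivity toward B falls as C_A falls — high-concentration operation is favoured.

0.0633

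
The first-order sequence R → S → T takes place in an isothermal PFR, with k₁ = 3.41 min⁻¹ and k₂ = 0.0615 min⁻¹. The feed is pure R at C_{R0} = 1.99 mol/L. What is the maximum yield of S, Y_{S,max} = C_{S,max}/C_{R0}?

0.929

Evaluating C_S at τ_opt = ln(k₂/k₁)/(k₂−k₁) gives C_{S,max}/C_{R0} = (k₁/k₂)^[k₂/(k₂−k₁)].
= (3.41/0.0615)^(0.0615/(0.0615−3.41)) = (55.45)^(-0.01837) = 0.9289.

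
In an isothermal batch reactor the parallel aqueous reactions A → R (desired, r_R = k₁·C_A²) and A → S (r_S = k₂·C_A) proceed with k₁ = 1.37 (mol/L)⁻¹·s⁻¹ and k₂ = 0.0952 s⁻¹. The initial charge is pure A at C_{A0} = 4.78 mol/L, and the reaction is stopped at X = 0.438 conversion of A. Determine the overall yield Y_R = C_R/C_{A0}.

C_A = C_{A0}(1−X) = 2.686 mol/L.
Along a PFR/batch, dC_S/dC_A = −r_S/(r_R+r_S) = −k₂/(k₂+k₁·C_A).
Integrating from C_{A0} to C_A: C_S = (0.0952/1.37)·ln[(0.0952+1.37·4.78)/(0.0952+1.37·2.69)] = 0.06949·ln(6.644/3.776) = 0.03927 mol/L.
Then C_R = (C_{A0}−C_A) − C_S = 2.094 − 0.03927 = 2.054 mol/L.
Y_R = C_R/C_{A0} = 2.054/4.78 = 0.430.

0.430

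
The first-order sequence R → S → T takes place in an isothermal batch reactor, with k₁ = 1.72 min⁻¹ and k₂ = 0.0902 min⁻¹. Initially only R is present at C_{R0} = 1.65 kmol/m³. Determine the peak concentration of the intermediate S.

Evaluating C_S at t_opt = ln(k₂/k₁)/(k₂−k₁) gives C_{S,max}/C_{R0} = (k₁/k₂)^[k₂/(k₂−k₁)].
= (1.72/0.0902)^(0.0902/(0.0902−1.72)) = (19.07)^(-0.05534) = 0.8495.
C_{S,max} = 0.8495×1.65 = 1.40 kmol/m³.

1.40 kmol/m³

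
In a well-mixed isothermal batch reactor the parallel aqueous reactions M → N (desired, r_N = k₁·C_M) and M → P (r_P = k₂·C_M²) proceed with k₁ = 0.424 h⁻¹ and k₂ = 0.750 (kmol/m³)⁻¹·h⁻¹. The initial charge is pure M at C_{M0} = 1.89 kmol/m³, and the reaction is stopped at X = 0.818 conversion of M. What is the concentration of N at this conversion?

0.562 kmol/m³

C_M = C_{M0}(1−X) = 0.3440 kmol/m³.
Along a PFR/batch, dC_N/dC_M = −r_N/(r_N+r_P) = −k₁/(k₁+k₂·C_M).
Integrating from C_{M0} to C_M: C_N = (0.424/0.750)·ln[(0.424+0.750·1.89)/(0.424+0.750·0.344)] = 0.5653·ln(1.841/0.6820) = 0.5616 kmol/m³.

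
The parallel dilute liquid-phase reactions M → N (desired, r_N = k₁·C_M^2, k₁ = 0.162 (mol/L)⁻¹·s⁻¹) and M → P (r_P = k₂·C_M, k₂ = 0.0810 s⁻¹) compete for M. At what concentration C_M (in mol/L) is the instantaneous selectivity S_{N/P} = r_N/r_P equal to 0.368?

0.184 mol/L

S_{N/P} = (k₁/k₂)·C_M ⇒ C_M = S·k₂/k₁.
= 0.368×0.0810/0.162 = 0.184 mol/L.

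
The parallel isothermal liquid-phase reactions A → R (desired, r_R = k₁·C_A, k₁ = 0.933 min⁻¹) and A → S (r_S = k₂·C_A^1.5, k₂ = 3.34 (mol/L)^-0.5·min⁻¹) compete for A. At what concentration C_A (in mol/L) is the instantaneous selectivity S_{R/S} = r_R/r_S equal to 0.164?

S_{R/S} = (k₁/k₂)·C_A^-0.5 ⇒ C_A = (S·k₂/k₁)^(-2).
= (0.164×3.34/0.933)^(-2) = (0.5871)^(-2) = 2.90 mol/L.

2.90 mol/L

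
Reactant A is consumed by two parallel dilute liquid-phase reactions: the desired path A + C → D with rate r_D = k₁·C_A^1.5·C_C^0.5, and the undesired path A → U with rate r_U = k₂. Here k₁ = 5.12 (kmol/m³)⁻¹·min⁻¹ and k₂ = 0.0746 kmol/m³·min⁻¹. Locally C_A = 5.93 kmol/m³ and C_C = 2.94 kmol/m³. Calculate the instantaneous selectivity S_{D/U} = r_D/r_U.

1699

S_{D/U} = r_D/r_U = (k₁·C_A^1.5·C_C^0.5)/(k₂) = (k₁/k₂)·C_A^1.5·C_C^0.5.
= (5.12×5.930^1.5×2.940^0.5) / (0.0746) = 126.8/0.07460 = 1699.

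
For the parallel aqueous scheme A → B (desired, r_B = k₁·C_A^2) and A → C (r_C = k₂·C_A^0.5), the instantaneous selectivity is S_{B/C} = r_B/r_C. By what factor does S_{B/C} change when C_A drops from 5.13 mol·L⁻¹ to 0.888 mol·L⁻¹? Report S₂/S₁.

0.0720

S_{B/C} = (k₁/k₂)·C_A^1.5, so S₂/S₁ = (C_{A,2}/C_{A,1})^1.5.
= (0.888/5.13)^1.5 = (0.1731)^1.5 = 0.0720.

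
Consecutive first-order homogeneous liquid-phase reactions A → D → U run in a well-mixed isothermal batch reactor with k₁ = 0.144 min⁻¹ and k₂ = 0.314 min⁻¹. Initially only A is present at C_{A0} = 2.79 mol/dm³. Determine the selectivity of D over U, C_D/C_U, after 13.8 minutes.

Solving the coupled first-order balances gives C_D(t) = [k₁/(k₂−k₁)]·C_{A0}·(e^(−k₁t) − e^(−k₂t)).
e^(−k₁t) = e^(−0.144×13.8) = e^(−1.987) = 0.1371; e^(−k₂t) = e^(−4.333) = 0.01313.
C_D = 0.144×2.79/(0.314−0.144) × (0.1371−0.01313) = 2.363×0.1240 = 0.2929 mol/dm³.
C_A = C_{A0}e^(−k₁t) = 0.3824 mol/dm³, so C_U = C_{A0}−C_A−C_D = 2.115 mol/dm³; C_D/C_U = 0.139.

0.139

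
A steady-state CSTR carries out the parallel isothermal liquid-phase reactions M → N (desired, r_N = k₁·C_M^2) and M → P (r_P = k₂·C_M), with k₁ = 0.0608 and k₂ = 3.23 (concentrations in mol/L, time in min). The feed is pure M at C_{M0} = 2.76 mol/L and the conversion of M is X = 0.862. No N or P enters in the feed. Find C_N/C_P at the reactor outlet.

Exit C_M = C_{M0}(1−X) = 2.76×0.138 = 0.3809 mol/L.
A CSTR operates uniformly at the exit composition, giving r_N = 0.008820 and r_P = 1.230 (each k·C_M^n at C_M = 0.3809).
Overall selectivity = C_N/C_P = r_Nτ/(r_Pτ) = r_N/r_P = 0.00717.

0.00717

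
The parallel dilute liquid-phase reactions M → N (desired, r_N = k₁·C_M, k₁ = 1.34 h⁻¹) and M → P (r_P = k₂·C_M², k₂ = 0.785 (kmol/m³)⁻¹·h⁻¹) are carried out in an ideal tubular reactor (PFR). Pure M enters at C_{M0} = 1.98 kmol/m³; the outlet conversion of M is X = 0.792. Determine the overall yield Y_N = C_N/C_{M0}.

0.478

C_M = C_{M0}(1−X) = 0.4118 kmol/m³.
Along a PFR/batch, dC_N/dC_M = −r_N/(r_N+r_P) = −k₁/(k₁+k₂·C_M).
Integrating from C_{M0} to C_M: C_N = (1.34/0.785)·ln[(1.34+0.785·1.98)/(1.34+0.785·0.412)] = 1.707·ln(2.894/1.663) = 0.9456 kmol/m³.
Y_N = C_N/C_{M0} = 0.9456/1.98 = 0.478.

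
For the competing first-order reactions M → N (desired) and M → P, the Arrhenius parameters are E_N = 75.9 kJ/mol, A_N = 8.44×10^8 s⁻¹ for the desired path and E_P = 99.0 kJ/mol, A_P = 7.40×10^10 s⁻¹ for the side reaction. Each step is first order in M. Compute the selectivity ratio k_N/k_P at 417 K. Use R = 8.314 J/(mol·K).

With equal orders, S_{N/P} = k_N/k_P = (A_N/A_P)·exp[(E_P−E_N)/(RT)].
(E_P−E_N)/(RT) = (99.0−75.9)×10³/(8.314×417) = 23100/3467 = 6.663.
k_N/k_P = (8.44×10^8/7.40×10^10)·exp(6.663) = 0.01141 × 782.8 = 8.93.

8.93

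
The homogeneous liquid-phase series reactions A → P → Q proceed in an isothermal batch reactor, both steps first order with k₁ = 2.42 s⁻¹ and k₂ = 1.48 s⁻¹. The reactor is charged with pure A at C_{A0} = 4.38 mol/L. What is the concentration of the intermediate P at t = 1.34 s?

1.11 mol/L

The intermediate concentration in a first-order A→B→C sequence is C_P = k₁C_{A0}(e^(−k₁t) − e^(−k₂t))/(k₂−k₁).
e^(−k₁t) = e^(−2.42×1.34) = e^(−3.243) = 0.03905; e^(−k₂t) = e^(−1.983) = 0.1376.
C_P = 2.42×4.38/(1.48−2.42) × (0.03905−0.1376) = (-11.28)×(-0.09857) = 1.112 mol/L.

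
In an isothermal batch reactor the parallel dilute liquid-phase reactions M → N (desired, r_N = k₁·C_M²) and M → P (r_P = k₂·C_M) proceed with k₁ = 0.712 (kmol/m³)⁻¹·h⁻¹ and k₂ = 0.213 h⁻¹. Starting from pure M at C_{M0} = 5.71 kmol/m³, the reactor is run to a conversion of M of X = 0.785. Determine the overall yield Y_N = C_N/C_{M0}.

0.713

C_M = C_{M0}(1−X) = 1.228 kmol/m³.
Along a PFR/batch, dC_P/dC_M = −r_P/(r_N+r_P) = −k₂/(k₂+k₁·C_M).
Integrating from C_{M0} to C_M: C_P = (0.213/0.712)·ln[(0.213+0.712·5.71)/(0.213+0.712·1.23)] = 0.2992·ln(4.279/1.087) = 0.4099 kmol/m³.
Then C_N = (C_{M0}−C_M) − C_P = 4.482 − 0.4099 = 4.072 kmol/m³.
Y_N = C_N/C_{M0} = 4.072/5.71 = 0.713.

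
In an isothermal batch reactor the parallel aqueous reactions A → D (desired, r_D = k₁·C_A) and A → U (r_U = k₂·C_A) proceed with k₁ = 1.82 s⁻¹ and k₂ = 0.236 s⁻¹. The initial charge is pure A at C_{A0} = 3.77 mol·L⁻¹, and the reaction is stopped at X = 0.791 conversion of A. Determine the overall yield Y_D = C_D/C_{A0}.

C_A = C_{A0}(1−X) = 0.7879 mol·L⁻¹.
Both paths are first order in A, so the instantaneous fraction to D is constant: dC_D/d(−C_A) = k₁/(k₁+k₂) = 0.8852.
C_D = 0.8852·(C_{A0}−C_A) = 0.8852×2.982 = 2.64 mol·L⁻¹.
Y_D = C_D/C_{A0} = 2.640/3.77 = 0.700.

0.700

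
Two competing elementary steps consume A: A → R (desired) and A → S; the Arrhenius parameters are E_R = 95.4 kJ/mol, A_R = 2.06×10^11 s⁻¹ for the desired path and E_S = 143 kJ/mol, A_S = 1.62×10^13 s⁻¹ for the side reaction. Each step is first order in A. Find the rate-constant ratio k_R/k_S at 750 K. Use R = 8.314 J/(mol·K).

26.3

Since both paths have the same order in A, the concentration cancels and S_{R/S} = k_R/k_S = (A_R/A_S)·exp[(E_S−E_R)/(RT)].
(E_S−E_R)/(RT) = (143−95.4)×10³/(8.314×750) = 47600/6236 = 7.634.
k_R/k_S = (2.06×10^11/1.62×10^13)·exp(7.634) = 0.01272 × 2067 = 26.3.
Since E_R < E_S, lowering the temperature improves selectivity toward R.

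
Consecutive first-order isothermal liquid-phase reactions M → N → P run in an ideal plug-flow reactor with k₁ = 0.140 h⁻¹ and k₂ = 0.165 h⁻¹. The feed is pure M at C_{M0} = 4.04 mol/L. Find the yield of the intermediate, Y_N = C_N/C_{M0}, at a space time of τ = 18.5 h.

0.156

For first-order series with pure M initially, C_N(τ) = k₁C_{M0}/(k₂−k₁)·(e^(−k₁τ) − e^(−k₂τ)).
e^(−k₁τ) = e^(−0.140×18.5) = e^(−2.590) = 0.07502; e^(−k₂τ) = e^(−3.053) = 0.04724.
C_N = 0.140×4.04/(0.165−0.140) × (0.07502−0.04724) = 22.62×0.02778 = 0.6285 mol/L.
Y_N = C_N/C_{M0} = 0.6285/4.04 = 0.156.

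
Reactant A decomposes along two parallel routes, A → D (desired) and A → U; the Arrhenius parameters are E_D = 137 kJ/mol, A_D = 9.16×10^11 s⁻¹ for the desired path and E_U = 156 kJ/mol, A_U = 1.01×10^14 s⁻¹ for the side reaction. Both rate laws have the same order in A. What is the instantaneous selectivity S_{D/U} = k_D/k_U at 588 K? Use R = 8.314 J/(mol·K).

With equal orders, S_{D/U} = k_D/k_U = (A_D/A_U)·exp[(E_U−E_D)/(RT)].
(E_U−E_D)/(RT) = (156−137)×10³/(8.314×588) = 19000/4889 = 3.887.
k_D/k_U = (9.16×10^11/1.01×10^14)·exp(3.887) = 0.009069 × 48.74 = 0.442.

0.442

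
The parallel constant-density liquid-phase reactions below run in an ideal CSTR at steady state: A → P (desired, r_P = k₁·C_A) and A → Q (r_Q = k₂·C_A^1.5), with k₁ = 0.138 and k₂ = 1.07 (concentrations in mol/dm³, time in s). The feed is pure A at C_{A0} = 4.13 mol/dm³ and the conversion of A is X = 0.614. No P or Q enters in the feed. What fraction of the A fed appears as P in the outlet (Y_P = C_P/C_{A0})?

0.0569

Exit C_A = C_{A0}(1−X) = 4.13×0.386 = 1.594 mol/dm³.
A CSTR operates uniformly at the exit composition, giving r_P = 0.2200 and r_Q = 2.154 (each k·C_A^n at C_A = 1.594).
Fraction of consumed A going to P: r_P/(r_P+r_Q) = 0.09268.
C_P = 0.09268·C_{A0}·X = 0.09268×4.13×0.614 = 0.235 mol/dm³; Y_P = C_P/C_{A0} = 0.0569.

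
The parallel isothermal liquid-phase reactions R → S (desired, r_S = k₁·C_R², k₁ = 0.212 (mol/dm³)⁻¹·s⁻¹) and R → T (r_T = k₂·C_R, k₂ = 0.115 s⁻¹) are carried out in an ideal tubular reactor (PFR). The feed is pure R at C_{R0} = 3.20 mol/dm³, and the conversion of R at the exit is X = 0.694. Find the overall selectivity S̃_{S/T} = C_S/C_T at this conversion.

C_R = C_{R0}(1−X) = 0.9792 mol/dm³.
Along a PFR/batch, dC_T/dC_R = −r_T/(r_S+r_T) = −k₂/(k₂+k₁·C_R).
Integrating from C_{R0} to C_R: C_T = (0.115/0.212)·ln[(0.115+0.212·3.20)/(0.115+0.212·0.979)] = 0.5425·ln(0.7934/0.3226) = 0.4882 mol/dm³.
Then C_S = (C_{R0}−C_R) − C_T = 2.221 − 0.4882 = 1.733 mol/dm³.
S̃_{S/T} = C_S/C_T = 1.733/0.4882 = 3.55.

3.55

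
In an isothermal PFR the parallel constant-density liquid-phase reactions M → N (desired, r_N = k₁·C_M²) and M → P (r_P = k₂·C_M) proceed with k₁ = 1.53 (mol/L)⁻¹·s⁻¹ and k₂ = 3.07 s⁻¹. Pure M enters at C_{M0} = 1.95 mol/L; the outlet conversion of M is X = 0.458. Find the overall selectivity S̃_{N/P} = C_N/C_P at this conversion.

0.740

C_M = C_{M0}(1−X) = 1.057 mol/L.
Along a PFR/batch, dC_P/dC_M = −r_P/(r_N+r_P) = −k₂/(k₂+k₁·C_M).
Integrating from C_{M0} to C_M: C_P = (3.07/1.53)·ln[(3.07+1.53·1.95)/(3.07+1.53·1.06)] = 2.007·ln(6.053/4.687) = 0.5133 mol/L.
Then C_N = (C_{M0}−C_M) − C_P = 0.8931 − 0.5133 = 0.3798 mol/L.
S̃_{N/P} = C_N/C_P = 0.3798/0.5133 = 0.740.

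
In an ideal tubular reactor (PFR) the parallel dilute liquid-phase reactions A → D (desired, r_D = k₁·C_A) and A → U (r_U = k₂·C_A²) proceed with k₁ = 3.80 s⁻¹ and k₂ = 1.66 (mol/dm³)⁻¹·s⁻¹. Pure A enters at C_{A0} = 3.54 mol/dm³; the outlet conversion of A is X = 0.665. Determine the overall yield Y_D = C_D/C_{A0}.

C_A = C_{A0}(1−X) = 1.186 mol/dm³.
Along a PFR/batch, dC_D/dC_A = −r_D/(r_D+r_U) = −k₁/(k₁+k₂·C_A).
Integrating from C_{A0} to C_A: C_D = (3.80/1.66)·ln[(3.80+1.66·3.54)/(3.80+1.66·1.19)] = 2.289·ln(9.676/5.769) = 1.184 mol/dm³.
Y_D = C_D/C_{A0} = 1.184/3.54 = 0.334.

0.334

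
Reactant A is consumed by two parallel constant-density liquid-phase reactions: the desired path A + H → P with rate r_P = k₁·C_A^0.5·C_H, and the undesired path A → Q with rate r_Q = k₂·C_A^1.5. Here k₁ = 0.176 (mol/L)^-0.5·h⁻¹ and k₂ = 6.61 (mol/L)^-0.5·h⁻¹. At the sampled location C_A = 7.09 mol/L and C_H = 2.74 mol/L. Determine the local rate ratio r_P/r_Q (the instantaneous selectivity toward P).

0.0103

S_{P/Q} = r_P/r_Q = (k₁·C_A^0.5·C_H)/(k₂·C_A^1.5) = (k₁/k₂)·C_A⁻¹·C_H.
= (0.176×7.090^0.5×2.740) / (6.61×7.090^1.5) = 1.284/124.8 = 0.0103.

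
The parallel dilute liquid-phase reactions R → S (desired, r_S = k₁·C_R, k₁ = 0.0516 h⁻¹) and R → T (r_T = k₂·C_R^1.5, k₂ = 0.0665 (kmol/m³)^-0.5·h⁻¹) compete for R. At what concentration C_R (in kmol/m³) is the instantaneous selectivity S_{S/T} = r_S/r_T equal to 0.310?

S_{S/T} = (k₁/k₂)·C_R^-0.5 ⇒ C_R = (S·k₂/k₁)^(-2).
= (0.310×0.0665/0.0516)^(-2) = (0.3995)^(-2) = 6.27 kmol/m³.

6.27 kmol/m³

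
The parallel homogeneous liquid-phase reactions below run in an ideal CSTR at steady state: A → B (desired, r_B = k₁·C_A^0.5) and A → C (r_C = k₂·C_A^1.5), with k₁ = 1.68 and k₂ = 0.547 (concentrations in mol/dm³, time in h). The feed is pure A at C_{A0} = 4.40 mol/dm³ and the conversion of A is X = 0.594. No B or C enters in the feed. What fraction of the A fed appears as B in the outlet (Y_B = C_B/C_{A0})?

0.376

Exit C_A = C_{A0}(1−X) = 4.40×0.406 = 1.786 mol/dm³.
In a CSTR the entire volume is at exit conditions, so r_B = 1.68×1.786^0.5 = 2.245 and r_C = 0.547×1.786^1.5 = 1.306.
Fraction of consumed A going to B: r_B/(r_B+r_C) = 0.6323.
C_B = 0.6323·C_{A0}·X = 0.6323×4.40×0.594 = 1.65 mol/dm³; Y_B = C_B/C_{A0} = 0.376.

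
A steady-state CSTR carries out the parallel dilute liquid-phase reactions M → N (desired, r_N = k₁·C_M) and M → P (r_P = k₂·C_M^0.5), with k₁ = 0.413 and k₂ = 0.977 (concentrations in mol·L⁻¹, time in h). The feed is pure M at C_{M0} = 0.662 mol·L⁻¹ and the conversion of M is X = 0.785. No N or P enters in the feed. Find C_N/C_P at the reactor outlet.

0.159

Exit C_M = C_{M0}(1−X) = 0.662×0.215 = 0.1423 mol·L⁻¹.
Rates in a CSTR are evaluated at the outlet concentration: r_N = 0.413×0.1423 = 0.05878, r_P = 0.977×0.1423^0.5 = 0.3686.
Overall selectivity = C_N/C_P = r_Nτ/(r_Pτ) = r_N/r_P = 0.159.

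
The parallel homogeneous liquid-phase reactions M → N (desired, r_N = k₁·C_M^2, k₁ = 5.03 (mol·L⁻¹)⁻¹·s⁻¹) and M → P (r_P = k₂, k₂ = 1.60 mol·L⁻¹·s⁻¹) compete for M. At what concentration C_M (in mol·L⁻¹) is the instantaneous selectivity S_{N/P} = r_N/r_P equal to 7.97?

1.59 mol·L⁻¹

S_{N/P} = (k₁/k₂)·C_M^2 ⇒ C_M = (S·k₂/k₁)^(0.5).
= (7.97×1.60/5.03)^(0.5) = (2.535)^(0.5) = 1.59 mol·L⁻¹.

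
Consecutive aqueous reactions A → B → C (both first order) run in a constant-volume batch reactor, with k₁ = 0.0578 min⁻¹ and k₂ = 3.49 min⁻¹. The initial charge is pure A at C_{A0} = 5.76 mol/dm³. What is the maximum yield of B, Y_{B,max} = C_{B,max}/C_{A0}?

At the optimum, C_{B,max}/C_{A0} = (k₁/k₂)^[k₂/(k₂−k₁)].
= (0.0578/3.49)^(3.49/(3.49−0.0578)) = (0.01656)^(1.017) = 0.01546.

0.0155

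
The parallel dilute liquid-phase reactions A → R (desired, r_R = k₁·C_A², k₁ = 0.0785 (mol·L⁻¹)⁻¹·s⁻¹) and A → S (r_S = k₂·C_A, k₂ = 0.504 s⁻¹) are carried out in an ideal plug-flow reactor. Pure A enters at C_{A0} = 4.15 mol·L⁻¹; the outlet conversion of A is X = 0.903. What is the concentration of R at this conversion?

0.937 mol·L⁻¹

C_A = C_{A0}(1−X) = 0.4025 mol·L⁻¹.
Along a PFR/batch, dC_S/dC_A = −r_S/(r_R+r_S) = −k₂/(k₂+k₁·C_A).
Integrating from C_{A0} to C_A: C_S = (0.504/0.0785)·ln[(0.504+0.0785·4.15)/(0.504+0.0785·0.403)] = 6.420·ln(0.8298/0.5356) = 2.811 mol·L⁻¹.
Then C_R = (C_{A0}−C_A) − C_S = 3.747 − 2.811 = 0.9368 mol·L⁻¹.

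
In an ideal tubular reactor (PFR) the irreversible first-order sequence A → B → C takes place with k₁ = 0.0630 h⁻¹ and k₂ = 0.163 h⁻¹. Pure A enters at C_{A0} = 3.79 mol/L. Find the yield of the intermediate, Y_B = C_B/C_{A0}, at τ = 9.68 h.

0.212

The intermediate concentration in a first-order A→B→C sequence is C_B = k₁C_{A0}(e^(−k₁τ) − e^(−k₂τ))/(k₂−k₁).
e^(−k₁τ) = e^(−0.0630×9.68) = e^(−0.6098) = 0.5434; e^(−k₂τ) = e^(−1.578) = 0.2064.
C_B = 0.0630×3.79/(0.163−0.0630) × (0.5434−0.2064) = 2.388×0.3370 = 0.8047 mol/L.
Y_B = C_B/C_{A0} = 0.8047/3.79 = 0.212.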